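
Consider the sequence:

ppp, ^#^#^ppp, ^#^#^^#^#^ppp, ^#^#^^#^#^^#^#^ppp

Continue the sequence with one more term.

The strings grow by a fixed prefix ^#^#^ each time.
Applying this once more to ^#^#^^#^#^^#^#^ppp:

^#^#^^#^#^^#^#^^#^#^ppp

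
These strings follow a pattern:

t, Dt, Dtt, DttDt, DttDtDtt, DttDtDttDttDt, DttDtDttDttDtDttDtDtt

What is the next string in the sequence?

DttDtDttDttDtDttDtDttDttDtDttDttDt

From term 3 onward, concatenate the last term with the second-to-last: Dt·t = Dtt, Dtt·Dt = DttDt, …
The next term joins DttDtDttDttDtDttDtDtt and DttDtDttDttDt.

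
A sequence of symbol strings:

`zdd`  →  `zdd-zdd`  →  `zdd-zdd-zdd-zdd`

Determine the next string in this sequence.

Every step duplicates the string with '-' between the halves.
So the next term is two copies of zdd-zdd-zdd-zdd with '-' between the halves.

zdd-zdd-zdd-zdd-zdd-zdd-zdd-zdd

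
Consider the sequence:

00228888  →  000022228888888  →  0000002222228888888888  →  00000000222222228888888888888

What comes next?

000000000022222222228888888888888888

The n-th term is 2n 0's then 2n 2's then 3n+1 8's (n = 1, 2, …).
For the next term, n = 5, so the run lengths are 10, 10, 16.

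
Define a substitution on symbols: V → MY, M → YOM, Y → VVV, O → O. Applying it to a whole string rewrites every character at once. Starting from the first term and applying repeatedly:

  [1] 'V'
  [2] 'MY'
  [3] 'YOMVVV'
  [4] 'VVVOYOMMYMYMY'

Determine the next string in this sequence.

MYMYMYOVVVOYOMYOMVVVYOMVVVYOMVVV

Applying the rule to each of the 13 symbols of VVVOYOMMYMYMY gives the pieces MY MY MY O VVV O YOM YOM VVV YOM VVV YOM VVV, which concatenate to the answer.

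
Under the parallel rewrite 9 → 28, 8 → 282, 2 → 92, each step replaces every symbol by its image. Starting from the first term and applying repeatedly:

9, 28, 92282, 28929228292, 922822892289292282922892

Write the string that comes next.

Replace each of the 24 characters of 922822892289292282922892 in place — 28 92 92 282 92 92 282 28 92 92 282 28 92 28 92 92 282 92 28 92 92 282 28 92 — and concatenate.

28929228292922822892922822892289292282922892922822892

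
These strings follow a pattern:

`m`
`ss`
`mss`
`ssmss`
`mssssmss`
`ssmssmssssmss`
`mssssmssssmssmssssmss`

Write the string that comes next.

Each term (from the third on) is the two preceding terms concatenated in order: term 3 = m·ss = mss.
The next term joins ssmssmssssmss and mssssmssssmssmssssmss.

ssmssmssssmssmssssmssssmssmssssmss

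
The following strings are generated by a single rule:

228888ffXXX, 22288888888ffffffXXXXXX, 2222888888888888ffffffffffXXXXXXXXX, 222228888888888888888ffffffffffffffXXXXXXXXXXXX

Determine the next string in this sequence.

22222288888888888888888888ffffffffffffffffffXXXXXXXXXXXXXXX

The n-th term is n+1 2's then 4n 8's then 4n-2 f's then 3n X's (n = 1, 2, …).
For the next term, n = 5, so the run lengths are 6, 20, 18, 15.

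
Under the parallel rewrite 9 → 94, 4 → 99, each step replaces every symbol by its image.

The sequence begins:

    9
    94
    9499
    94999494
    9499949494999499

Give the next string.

94999494949994999499949494999494

Replace each of the 16 characters of 9499949494999499 in place — 94 99 94 94 94 99 94 99 94 99 94 94 94 99 94 94 — and concatenate.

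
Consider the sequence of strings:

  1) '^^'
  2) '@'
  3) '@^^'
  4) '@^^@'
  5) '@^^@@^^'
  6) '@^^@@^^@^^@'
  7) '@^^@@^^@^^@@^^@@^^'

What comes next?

@^^@@^^@^^@@^^@@^^@^^@@^^@^^@

From term 3 onward, concatenate the last term with the second-to-last: @·^^ = @^^, @^^·@ = @^^@, …
The next term joins @^^@@^^@^^@@^^@@^^ and @^^@@^^@^^@.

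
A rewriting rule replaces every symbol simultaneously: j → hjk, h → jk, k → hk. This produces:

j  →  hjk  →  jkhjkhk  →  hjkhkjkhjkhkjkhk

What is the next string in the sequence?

jkhjkhkjkhkhjkhkjkhjkhkjkhkhjkhkjkhk

Replace each of the 16 characters of hjkhkjkhjkhkjkhk in place — jk hjk hk jk hk hjk hk jk hjk hk jk hk hjk hk jk hk — and concatenate.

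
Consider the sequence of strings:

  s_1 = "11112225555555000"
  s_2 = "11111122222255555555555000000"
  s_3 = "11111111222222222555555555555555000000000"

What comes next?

11111111112222222222225555555555555555555000000000000

Term n consists of 2n+2 1's, followed by 3n 2's, followed by 4n+3 5's, followed by 3n 0's (n = 1, 2, …).
For the next term, n = 4, so the run lengths are 10, 12, 19, 12.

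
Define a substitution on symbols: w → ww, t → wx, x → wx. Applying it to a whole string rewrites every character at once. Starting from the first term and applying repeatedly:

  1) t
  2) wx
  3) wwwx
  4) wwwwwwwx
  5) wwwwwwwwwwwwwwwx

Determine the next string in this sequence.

Applying the rule to each of the 16 symbols of wwwwwwwwwwwwwwwx gives the pieces ww ww ww ww ww ww ww ww ww ww ww ww ww ww ww wx, which concatenate to the answer.

wwwwwwwwwwwwwwwwwwwwwwwwwwwwwwwx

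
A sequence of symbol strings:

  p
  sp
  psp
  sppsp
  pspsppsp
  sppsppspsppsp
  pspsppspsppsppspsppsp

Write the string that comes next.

This is a Fibonacci-style word recurrence s(k) = s(k−2)·s(k−1): e.g. p·sp = psp.
Continuing: sppsppspsppsp · pspsppspsppsppspsppsp gives term 8.

sppsppspsppsppspsppspsppsppspsppsp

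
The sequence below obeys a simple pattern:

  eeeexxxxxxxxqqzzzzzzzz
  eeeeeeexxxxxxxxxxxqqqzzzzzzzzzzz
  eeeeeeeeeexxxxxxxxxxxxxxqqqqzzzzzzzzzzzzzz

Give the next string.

Each string has the form e^{3n-2} x^{3n+2} q^{n} z^{3n+2}, where the shown terms are n = 2, 3, 4.
For the next term, n = 5, so the run lengths are 13, 17, 5, 17.

eeeeeeeeeeeeexxxxxxxxxxxxxxxxxqqqqqzzzzzzzzzzzzzzzzz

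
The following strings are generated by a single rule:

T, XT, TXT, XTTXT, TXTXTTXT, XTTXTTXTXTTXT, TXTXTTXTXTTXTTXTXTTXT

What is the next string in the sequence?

From term 3 onward, concatenate the second-to-last term with the last: T·XT = TXT, XT·TXT = XTTXT, …
Continuing: XTTXTTXTXTTXT · TXTXTTXTXTTXTTXTXTTXT gives term 8.

XTTXTTXTXTTXTTXTXTTXTXTTXTTXTXTTXT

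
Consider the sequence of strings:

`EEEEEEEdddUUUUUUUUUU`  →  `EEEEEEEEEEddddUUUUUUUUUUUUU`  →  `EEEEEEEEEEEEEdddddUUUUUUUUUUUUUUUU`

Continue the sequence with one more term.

EEEEEEEEEEEEEEEEddddddUUUUUUUUUUUUUUUUUUU

Term n consists of 3n-2 E's, followed by n d's, followed by 3n+1 U's, where the shown terms are n = 3, 4, 5.
At n = 6 the blocks have lengths 16, 6, 19.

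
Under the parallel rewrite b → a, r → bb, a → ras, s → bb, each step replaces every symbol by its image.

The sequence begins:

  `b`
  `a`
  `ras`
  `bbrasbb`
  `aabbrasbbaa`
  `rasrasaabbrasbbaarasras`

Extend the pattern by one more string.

φ(rasrasaabbrasbbaarasras) expands symbol-by-symbol to bb ras bb bb ras bb ras ras a a bb ras bb a a ras ras bb ras bb bb ras bb; joining the 23 pieces gives the next term.

bbrasbbbbrasbbrasrasaabbrasbbaarasrasbbrasbbbbrasbb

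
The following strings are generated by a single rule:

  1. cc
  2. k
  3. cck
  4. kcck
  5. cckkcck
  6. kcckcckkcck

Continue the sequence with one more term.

cckkcckkcckcckkcck

This is a Fibonacci-style word recurrence s(k) = s(k−2)·s(k−1): e.g. cc·k = cck.
So term 7 is cckkcck·kcckcckkcck.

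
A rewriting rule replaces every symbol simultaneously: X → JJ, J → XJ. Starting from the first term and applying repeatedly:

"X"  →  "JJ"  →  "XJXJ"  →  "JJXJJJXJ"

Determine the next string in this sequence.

Apply φ to JJXJJJXJ symbol by symbol: J→XJ, J→XJ, X→JJ, J→XJ, J→XJ, J→XJ, X→JJ, J→XJ; joined: XJ XJ JJ XJ XJ XJ JJ XJ.

XJXJJJXJXJXJJJXJ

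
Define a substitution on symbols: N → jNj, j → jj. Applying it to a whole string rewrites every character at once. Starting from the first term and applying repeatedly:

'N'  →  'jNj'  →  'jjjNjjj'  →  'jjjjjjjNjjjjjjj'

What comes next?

Rewriting the 15 symbols of jjjjjjjNjjjjjjj one by one yields jj jj jj jj jj jj jj jNj jj jj jj jj jj jj jj; concatenated:

jjjjjjjjjjjjjjjNjjjjjjjjjjjjjjj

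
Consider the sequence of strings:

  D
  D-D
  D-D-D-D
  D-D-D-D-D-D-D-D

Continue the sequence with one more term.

Each string is two copies of the previous one joined by '-'.
So the next term is two copies of D-D-D-D-D-D-D-D with '-' between the halves.

D-D-D-D-D-D-D-D-D-D-D-D-D-D-D-D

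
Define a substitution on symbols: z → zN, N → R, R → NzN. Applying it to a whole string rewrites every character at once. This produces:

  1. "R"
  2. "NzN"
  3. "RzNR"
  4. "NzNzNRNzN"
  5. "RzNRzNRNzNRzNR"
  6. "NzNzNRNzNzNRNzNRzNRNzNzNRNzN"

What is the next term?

φ(NzNzNRNzNzNRNzNRzNRNzNzNRNzN) expands symbol-by-symbol to R zN R zN R NzN R zN R zN R NzN R zN R NzN zN R NzN R zN R zN R NzN R zN R; joining the 28 pieces gives the next term.

RzNRzNRNzNRzNRzNRNzNRzNRNzNzNRNzNRzNRzNRNzNRzNR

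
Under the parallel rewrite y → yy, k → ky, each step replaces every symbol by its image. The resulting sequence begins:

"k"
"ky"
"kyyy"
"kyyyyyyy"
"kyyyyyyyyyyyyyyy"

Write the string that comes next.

φ(kyyyyyyyyyyyyyyy) expands symbol-by-symbol to ky yy yy yy yy yy yy yy yy yy yy yy yy yy yy yy; joining the 16 pieces gives the next term.

kyyyyyyyyyyyyyyyyyyyyyyyyyyyyyyy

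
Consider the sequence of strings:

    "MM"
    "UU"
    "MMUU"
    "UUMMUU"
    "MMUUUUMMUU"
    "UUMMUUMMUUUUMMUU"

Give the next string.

Each term (from the third on) is the two preceding terms concatenated in order: term 3 = MM·UU = MMUU.
So term 7 is MMUUUUMMUU·UUMMUUMMUUUUMMUU.

MMUUUUMMUUUUMMUUMMUUUUMMUU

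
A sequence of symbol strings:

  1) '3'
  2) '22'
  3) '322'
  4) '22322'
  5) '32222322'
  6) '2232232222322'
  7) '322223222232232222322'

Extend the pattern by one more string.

From term 3 onward, concatenate the second-to-last term with the last: 3·22 = 322, 22·322 = 22322, …
So term 8 is 2232232222322·322223222232232222322.

2232232222322322223222232232222322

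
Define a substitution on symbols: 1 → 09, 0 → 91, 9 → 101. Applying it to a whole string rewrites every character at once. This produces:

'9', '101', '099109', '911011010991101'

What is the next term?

φ(911011010991101) expands symbol-by-symbol to 101 09 09 91 09 09 91 09 91 101 101 09 09 91 09; joining the 15 pieces gives the next term.

101090991090991099110110109099109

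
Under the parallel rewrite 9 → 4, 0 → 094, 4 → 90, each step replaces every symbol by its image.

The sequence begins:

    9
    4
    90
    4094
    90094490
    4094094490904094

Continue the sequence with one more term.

90094490094490904094409490094490

φ(4094094490904094) expands symbol-by-symbol to 90 094 4 90 094 4 90 90 4 094 4 094 90 094 4 90; joining the 16 pieces gives the next term.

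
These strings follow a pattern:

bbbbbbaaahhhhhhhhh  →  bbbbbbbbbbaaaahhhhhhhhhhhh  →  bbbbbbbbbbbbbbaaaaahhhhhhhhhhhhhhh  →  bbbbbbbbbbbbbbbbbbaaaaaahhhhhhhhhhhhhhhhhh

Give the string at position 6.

bbbbbbbbbbbbbbbbbbbbbbbbbbaaaaaaaahhhhhhhhhhhhhhhhhhhhhhhh

The n-th term is 4n-2 b's then n+1 a's then 3n+3 h's, where the shown terms are n = 2, 3, 4, 5.
Setting n = 7 gives 26, 8, 24 characters in each block.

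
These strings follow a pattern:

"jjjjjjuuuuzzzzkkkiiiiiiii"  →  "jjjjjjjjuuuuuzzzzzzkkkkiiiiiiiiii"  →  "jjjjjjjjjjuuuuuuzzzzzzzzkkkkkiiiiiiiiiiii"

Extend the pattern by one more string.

Term n consists of 2n j's, followed by n+1 u's, followed by 2n-2 z's, followed by n k's, followed by 2n+2 i's, where the shown terms are n = 3, 4, 5.
At n = 6 the blocks have lengths 12, 7, 10, 6, 14.

jjjjjjjjjjjjuuuuuuuzzzzzzzzzzkkkkkkiiiiiiiiiiiiii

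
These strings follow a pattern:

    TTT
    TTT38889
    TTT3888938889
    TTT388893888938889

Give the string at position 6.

Each term is the previous one with 38889 appended.
From TTT388893888938889, 2 further steps: TTT388893888938889 → TTT38889388893888938889 → (answer).

TTT3888938889388893888938889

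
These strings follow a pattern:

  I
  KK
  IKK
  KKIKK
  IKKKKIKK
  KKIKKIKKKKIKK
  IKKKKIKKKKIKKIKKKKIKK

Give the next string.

KKIKKIKKKKIKKIKKKKIKKKKIKKIKKKKIKK

Each term (from the third on) is the two preceding terms concatenated in order: term 3 = I·KK = IKK.
So term 8 is KKIKKIKKKKIKK·IKKKKIKKKKIKKIKKKKIKK.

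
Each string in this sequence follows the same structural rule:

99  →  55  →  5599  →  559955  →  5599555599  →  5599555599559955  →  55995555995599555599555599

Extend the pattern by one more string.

This is a Fibonacci-style word recurrence s(k) = s(k−1)·s(k−2): e.g. 55·99 = 5599.
The next term joins 55995555995599555599555599 and 5599555599559955.

559955559955995555995555995599555599559955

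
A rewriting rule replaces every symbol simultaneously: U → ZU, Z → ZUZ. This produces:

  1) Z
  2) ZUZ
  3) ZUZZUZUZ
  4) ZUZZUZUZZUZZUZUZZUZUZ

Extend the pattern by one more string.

ZUZZUZUZZUZZUZUZZUZUZZUZZUZUZZUZZUZUZZUZUZZUZZUZUZZUZUZ

φ(ZUZZUZUZZUZZUZUZZUZUZ) expands symbol-by-symbol to ZUZ ZU ZUZ ZUZ ZU ZUZ ZU ZUZ ZUZ ZU ZUZ ZUZ ZU ZUZ ZU ZUZ ZUZ ZU ZUZ ZU ZUZ; joining the 21 pieces gives the next term.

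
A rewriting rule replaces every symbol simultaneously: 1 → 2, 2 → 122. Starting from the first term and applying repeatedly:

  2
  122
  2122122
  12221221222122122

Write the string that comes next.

Replace each of the 17 characters of 12221221222122122 in place — 2 122 122 122 2 122 122 2 122 122 122 2 122 122 2 122 122 — and concatenate.

21221221222122122212212212221221222122122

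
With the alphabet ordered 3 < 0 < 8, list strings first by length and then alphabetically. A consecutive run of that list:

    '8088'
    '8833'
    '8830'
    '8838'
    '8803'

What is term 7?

Continuing the enumeration 2 steps past 8803: 8803 → 8800 → (answer).

8808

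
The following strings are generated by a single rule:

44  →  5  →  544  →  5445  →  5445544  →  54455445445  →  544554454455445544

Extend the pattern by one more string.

54455445445544554454455445445

Each term (from the third on) is the previous term followed by the one before it: term 3 = 5·44 = 544.
The next term joins 544554454455445544 and 54455445445.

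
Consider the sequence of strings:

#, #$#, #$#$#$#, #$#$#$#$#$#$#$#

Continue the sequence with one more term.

Every step duplicates the string with '$' between the halves.
So the next term is two copies of #$#$#$#$#$#$#$# with '$' between the halves.

#$#$#$#$#$#$#$#$#$#$#$#$#$#$#$#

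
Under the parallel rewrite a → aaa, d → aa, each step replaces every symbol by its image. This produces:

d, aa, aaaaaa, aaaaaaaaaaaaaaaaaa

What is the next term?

aaaaaaaaaaaaaaaaaaaaaaaaaaaaaaaaaaaaaaaaaaaaaaaaaaaaaa

Replace each of the 18 characters of aaaaaaaaaaaaaaaaaa in place — aaa aaa aaa aaa aaa aaa aaa aaa aaa aaa aaa aaa aaa aaa aaa aaa aaa aaa — and concatenate.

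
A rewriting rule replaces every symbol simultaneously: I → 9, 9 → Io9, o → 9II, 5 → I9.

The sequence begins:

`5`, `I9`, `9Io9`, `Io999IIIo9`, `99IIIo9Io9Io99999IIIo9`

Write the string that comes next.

Rewriting the 22 symbols of 99IIIo9Io9Io99999IIIo9 one by one yields Io9 Io9 9 9 9 9II Io9 9 9II Io9 9 9II Io9 Io9 Io9 Io9 Io9 9 9 9 9II Io9; concatenated:

Io9Io99999IIIo999IIIo999IIIo9Io9Io9Io9Io99999IIIo9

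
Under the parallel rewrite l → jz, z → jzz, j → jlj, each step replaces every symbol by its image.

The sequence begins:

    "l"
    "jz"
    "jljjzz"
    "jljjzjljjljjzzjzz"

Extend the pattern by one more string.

jljjzjljjljjzzjljjzjljjljjzjljjljjzzjzzjljjzzjzz

φ(jljjzjljjljjzzjzz) expands symbol-by-symbol to jlj jz jlj jlj jzz jlj jz jlj jlj jz jlj jlj jzz jzz jlj jzz jzz; joining the 17 pieces gives the next term.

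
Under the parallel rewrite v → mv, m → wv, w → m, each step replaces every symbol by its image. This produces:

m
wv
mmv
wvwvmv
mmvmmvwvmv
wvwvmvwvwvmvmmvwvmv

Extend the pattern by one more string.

Replace each of the 19 characters of wvwvmvwvwvmvmmvwvmv in place — m mv m mv wv mv m mv m mv wv mv wv wv mv m mv wv mv — and concatenate.

mmvmmvwvmvmmvmmvwvmvwvwvmvmmvwvmv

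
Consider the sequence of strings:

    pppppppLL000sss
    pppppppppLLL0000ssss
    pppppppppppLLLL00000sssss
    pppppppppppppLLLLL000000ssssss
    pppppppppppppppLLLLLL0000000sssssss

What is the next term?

pppppppppppppppppLLLLLLL00000000ssssssss

Reading off run lengths: p runs 7, 9, 11, 13, 15; L runs 2, 3, 4, 5, 6; 0 runs 3, 4, 5, 6, 7; s runs 3, 4, 5, 6, 7 — each is linear in n, where the shown terms are n = 2, 3, 4, 5, 6.
For the next term, n = 7, so the run lengths are 17, 7, 8, 8.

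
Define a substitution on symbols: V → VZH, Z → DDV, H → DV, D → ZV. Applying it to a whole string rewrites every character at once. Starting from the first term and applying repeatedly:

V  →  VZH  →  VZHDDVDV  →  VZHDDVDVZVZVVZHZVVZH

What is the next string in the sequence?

Rewriting the 20 symbols of VZHDDVDVZVZVVZHZVVZH one by one yields VZH DDV DV ZV ZV VZH ZV VZH DDV VZH DDV VZH VZH DDV DV DDV VZH VZH DDV DV; concatenated:

VZHDDVDVZVZVVZHZVVZHDDVVZHDDVVZHVZHDDVDVDDVVZHVZHDDVDV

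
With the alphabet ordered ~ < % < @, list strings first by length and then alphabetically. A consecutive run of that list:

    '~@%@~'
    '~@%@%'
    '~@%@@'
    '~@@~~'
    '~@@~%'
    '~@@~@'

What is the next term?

~@@%~

Treat ~@@~@ as a base-3 numeral over the given alphabet and add one, carrying through any trailing @'s.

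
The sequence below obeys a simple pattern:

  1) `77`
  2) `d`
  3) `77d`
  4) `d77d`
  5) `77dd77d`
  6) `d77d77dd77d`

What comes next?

From term 3 onward, concatenate the second-to-last term with the last: 77·d = 77d, d·77d = d77d, …
So term 7 is 77dd77d·d77d77dd77d.

77dd77dd77d77dd77d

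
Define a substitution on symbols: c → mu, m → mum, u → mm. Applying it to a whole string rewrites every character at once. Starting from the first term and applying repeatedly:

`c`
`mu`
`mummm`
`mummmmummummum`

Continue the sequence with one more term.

φ(mummmmummummum) expands symbol-by-symbol to mum mm mum mum mum mum mm mum mum mm mum mum mm mum; joining the 14 pieces gives the next term.

mummmmummummummummmmummummmmummummmmum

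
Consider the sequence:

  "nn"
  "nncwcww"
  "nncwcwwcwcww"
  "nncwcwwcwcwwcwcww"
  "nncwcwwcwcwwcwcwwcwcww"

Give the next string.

nncwcwwcwcwwcwcwwcwcwwcwcww

Every step adds cwcww to the end: s(k+1) = s(k)·cwcww.
One more step from nncwcwwcwcwwcwcwwcwcww gives the answer.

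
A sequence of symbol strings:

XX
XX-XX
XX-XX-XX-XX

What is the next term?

s(k+1) = s(k)·-·s(k) — each term doubles the last with '-' between the halves.
One more doubling of XX-XX-XX-XX gives the answer.

XX-XX-XX-XX-XX-XX-XX-XX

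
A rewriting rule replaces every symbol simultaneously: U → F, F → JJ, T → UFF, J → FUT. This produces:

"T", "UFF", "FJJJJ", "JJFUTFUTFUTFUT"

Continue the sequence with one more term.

FUTFUTJJFUFFJJFUFFJJFUFFJJFUFF

Replace each of the 14 characters of JJFUTFUTFUTFUT in place — FUT FUT JJ F UFF JJ F UFF JJ F UFF JJ F UFF — and concatenate.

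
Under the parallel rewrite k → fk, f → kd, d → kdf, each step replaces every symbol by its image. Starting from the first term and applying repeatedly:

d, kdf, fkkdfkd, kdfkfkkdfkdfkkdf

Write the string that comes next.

fkkdfkdfkkdfkfkkdfkdfkkdfkdfkfkkdfkd

Replace each of the 16 characters of kdfkfkkdfkdfkkdf in place — fk kdf kd fk kd fk fk kdf kd fk kdf kd fk fk kdf kd — and concatenate.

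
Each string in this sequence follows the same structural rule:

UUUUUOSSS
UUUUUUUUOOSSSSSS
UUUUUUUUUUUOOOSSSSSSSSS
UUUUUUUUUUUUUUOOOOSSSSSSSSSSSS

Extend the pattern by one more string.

Reading off run lengths: U runs 5, 8, 11, 14; O runs 1, 2, 3, 4; S runs 3, 6, 9, 12 — each is linear in n (n = 1, 2, …).
At n = 5 the blocks have lengths 17, 5, 15.

UUUUUUUUUUUUUUUUUOOOOOSSSSSSSSSSSSSSS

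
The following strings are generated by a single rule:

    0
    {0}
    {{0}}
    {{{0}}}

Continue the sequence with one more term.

s(k+1) = {·s(k)·}, so each term gains { as a prefix and } as a suffix.
One more step from {{{0}}} gives the answer.

{{{{0}}}}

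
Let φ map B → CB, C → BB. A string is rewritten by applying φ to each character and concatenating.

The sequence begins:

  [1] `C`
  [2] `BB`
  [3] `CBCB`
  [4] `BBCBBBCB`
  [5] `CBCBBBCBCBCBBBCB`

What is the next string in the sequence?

BBCBBBCBCBCBBBCBBBCBBBCBCBCBBBCB

φ(CBCBBBCBCBCBBBCB) expands symbol-by-symbol to BB CB BB CB CB CB BB CB BB CB BB CB CB CB BB CB; joining the 16 pieces gives the next term.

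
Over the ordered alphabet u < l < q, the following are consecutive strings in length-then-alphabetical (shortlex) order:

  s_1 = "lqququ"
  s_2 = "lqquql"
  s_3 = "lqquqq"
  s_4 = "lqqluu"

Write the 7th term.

lqqllu

Advancing 3 positions from lqqluu through lqqluu → lqqlul → lqqluq reaches term 7.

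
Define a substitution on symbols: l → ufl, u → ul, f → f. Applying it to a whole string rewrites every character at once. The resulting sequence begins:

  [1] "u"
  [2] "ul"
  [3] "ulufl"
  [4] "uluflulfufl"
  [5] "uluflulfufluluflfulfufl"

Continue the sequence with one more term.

uluflulfufluluflfulfufluluflulfuflfuluflfulfufl

Applying the rule to each of the 23 symbols of uluflulfufluluflfulfufl gives the pieces ul ufl ul f ufl ul ufl f ul f ufl ul ufl ul f ufl f ul ufl f ul f ufl, which concatenate to the answer.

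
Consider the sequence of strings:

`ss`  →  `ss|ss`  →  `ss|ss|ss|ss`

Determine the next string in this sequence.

ss|ss|ss|ss|ss|ss|ss|ss

Every step duplicates the string with '|' between the halves.
So the next term is two copies of ss|ss|ss|ss with '|' between the halves.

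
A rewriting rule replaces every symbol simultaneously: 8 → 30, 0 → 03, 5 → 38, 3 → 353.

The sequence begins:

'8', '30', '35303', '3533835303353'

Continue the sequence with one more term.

φ(3533835303353) expands symbol-by-symbol to 353 38 353 353 30 353 38 353 03 353 353 38 353; joining the 13 pieces gives the next term.

3533835335330353383530335335338353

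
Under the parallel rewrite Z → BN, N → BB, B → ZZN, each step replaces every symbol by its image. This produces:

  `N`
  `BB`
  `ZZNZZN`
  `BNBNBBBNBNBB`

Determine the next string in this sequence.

Rewriting each symbol of BNBNBBBNBNBB: B→ZZN, N→BB, B→ZZN, N→BB, B→ZZN, B→ZZN, B→ZZN, N→BB, B→ZZN, N→BB, B→ZZN, B→ZZN, which concatenates to ZZN BB ZZN BB ZZN ZZN ZZN BB ZZN BB ZZN ZZN.

ZZNBBZZNBBZZNZZNZZNBBZZNBBZZNZZN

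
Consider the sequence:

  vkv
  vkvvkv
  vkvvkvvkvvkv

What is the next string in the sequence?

s(k+1) = s(k)·s(k) — each term doubles the last.
So the next term is two copies of vkvvkvvkvvkv.

vkvvkvvkvvkvvkvvkvvkvvkv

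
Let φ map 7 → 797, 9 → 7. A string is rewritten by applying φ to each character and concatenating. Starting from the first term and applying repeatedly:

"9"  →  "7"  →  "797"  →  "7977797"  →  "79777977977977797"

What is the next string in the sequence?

Applying the rule to each of the 17 symbols of 79777977977977797 gives the pieces 797 7 797 797 797 7 797 797 7 797 797 7 797 797 797 7 797, which concatenate to the answer.

79777977977977797797779779777977977977797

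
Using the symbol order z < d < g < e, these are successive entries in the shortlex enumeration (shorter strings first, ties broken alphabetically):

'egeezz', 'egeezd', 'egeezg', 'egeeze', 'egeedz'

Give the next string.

egeedd

Treat egeedz as a base-4 numeral over the given alphabet and add one, carrying through any trailing e's.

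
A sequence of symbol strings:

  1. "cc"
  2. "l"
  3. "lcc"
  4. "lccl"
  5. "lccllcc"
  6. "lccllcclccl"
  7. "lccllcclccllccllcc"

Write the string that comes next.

lccllcclccllccllcclccllcclccl

From term 3 onward, concatenate the last term with the second-to-last: l·cc = lcc, lcc·l = lccl, …
The next term joins lccllcclccllccllcc and lccllcclccl.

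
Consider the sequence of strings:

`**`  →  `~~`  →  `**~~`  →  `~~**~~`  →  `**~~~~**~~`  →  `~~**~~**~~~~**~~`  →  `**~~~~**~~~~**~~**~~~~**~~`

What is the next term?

~~**~~**~~~~**~~**~~~~**~~~~**~~**~~~~**~~

From term 3 onward, concatenate the second-to-last term with the last: **·~~ = **~~, ~~·**~~ = ~~**~~, …
Continuing: ~~**~~**~~~~**~~ · **~~~~**~~~~**~~**~~~~**~~ gives term 8.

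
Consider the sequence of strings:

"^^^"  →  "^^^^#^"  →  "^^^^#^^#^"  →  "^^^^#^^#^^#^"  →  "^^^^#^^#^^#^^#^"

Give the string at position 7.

^^^^#^^#^^#^^#^^#^^#^

The strings grow by a fixed suffix ^#^ each time.
From ^^^^#^^#^^#^^#^, 2 further steps: ^^^^#^^#^^#^^#^ → ^^^^#^^#^^#^^#^^#^ → (answer).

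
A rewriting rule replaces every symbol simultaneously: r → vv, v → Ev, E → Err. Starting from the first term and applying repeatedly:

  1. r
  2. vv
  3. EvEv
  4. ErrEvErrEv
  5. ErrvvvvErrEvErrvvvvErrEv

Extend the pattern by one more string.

Rewriting the 24 symbols of ErrvvvvErrEvErrvvvvErrEv one by one yields Err vv vv Ev Ev Ev Ev Err vv vv Err Ev Err vv vv Ev Ev Ev Ev Err vv vv Err Ev; concatenated:

ErrvvvvEvEvEvEvErrvvvvErrEvErrvvvvEvEvEvEvErrvvvvErrEv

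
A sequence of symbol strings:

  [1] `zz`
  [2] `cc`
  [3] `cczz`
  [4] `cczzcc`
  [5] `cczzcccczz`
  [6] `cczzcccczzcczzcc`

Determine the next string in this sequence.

This is a Fibonacci-style word recurrence s(k) = s(k−1)·s(k−2): e.g. cc·zz = cczz.
Continuing: cczzcccczzcczzcc · cczzcccczz gives term 7.

cczzcccczzcczzcccczzcccczz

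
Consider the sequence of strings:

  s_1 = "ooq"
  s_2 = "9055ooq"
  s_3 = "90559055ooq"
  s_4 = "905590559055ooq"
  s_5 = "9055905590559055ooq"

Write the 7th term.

Each term is the previous one with 9055 prepended.
From 9055905590559055ooq, 2 further steps: 9055905590559055ooq → 90559055905590559055ooq → (answer).

905590559055905590559055ooq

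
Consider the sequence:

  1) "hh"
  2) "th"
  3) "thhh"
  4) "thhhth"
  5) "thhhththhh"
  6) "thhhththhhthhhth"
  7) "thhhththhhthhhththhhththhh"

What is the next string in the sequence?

Each term (from the third on) is the previous term followed by the one before it: term 3 = th·hh = thhh.
The next term joins thhhththhhthhhththhhththhh and thhhththhhthhhth.

thhhththhhthhhththhhththhhthhhththhhthhhth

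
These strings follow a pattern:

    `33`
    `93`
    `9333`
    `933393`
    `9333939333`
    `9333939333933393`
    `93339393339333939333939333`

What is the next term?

From term 3 onward, concatenate the last term with the second-to-last: 93·33 = 9333, 9333·93 = 933393, …
So term 8 is 93339393339333939333939333·9333939333933393.

933393933393339393339393339333939333933393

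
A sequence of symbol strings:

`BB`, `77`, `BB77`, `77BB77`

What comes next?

BB7777BB77

This is a Fibonacci-style word recurrence s(k) = s(k−2)·s(k−1): e.g. BB·77 = BB77.
The next term joins BB77 and 77BB77.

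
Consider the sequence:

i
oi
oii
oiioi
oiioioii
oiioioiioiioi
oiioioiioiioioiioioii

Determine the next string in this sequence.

oiioioiioiioioiioioiioiioioiioiioi

From term 3 onward, concatenate the last term with the second-to-last: oi·i = oii, oii·oi = oiioi, …
The next term joins oiioioiioiioioiioioii and oiioioiioiioi.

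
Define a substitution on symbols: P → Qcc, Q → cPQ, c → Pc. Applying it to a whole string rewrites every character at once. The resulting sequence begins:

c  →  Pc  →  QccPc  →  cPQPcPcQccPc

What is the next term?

Expanding cPQPcPcQccPc: c→Pc, P→Qcc, Q→cPQ, P→Qcc, c→Pc, P→Qcc, c→Pc, Q→cPQ, c→Pc, c→Pc, P→Qcc, c→Pc. Concatenated: Pc Qcc cPQ Qcc Pc Qcc Pc cPQ Pc Pc Qcc Pc.

PcQcccPQQccPcQccPccPQPcPcQccPc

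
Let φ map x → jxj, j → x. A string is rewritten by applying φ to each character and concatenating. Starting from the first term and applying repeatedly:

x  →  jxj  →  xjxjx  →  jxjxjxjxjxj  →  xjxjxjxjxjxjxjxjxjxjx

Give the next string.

jxjxjxjxjxjxjxjxjxjxjxjxjxjxjxjxjxjxjxjxjxj

φ(xjxjxjxjxjxjxjxjxjxjx) expands symbol-by-symbol to jxj x jxj x jxj x jxj x jxj x jxj x jxj x jxj x jxj x jxj x jxj; joining the 21 pieces gives the next term.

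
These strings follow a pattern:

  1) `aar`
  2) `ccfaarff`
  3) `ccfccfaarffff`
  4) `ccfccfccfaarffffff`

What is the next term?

Every step adds ccf to the front and ff to the end of the previous string.
One more step from ccfccfccfaarffffff gives the answer.

ccfccfccfccfaarffffffff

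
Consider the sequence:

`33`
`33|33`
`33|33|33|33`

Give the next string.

Each string is two copies of the previous one joined by '|'.
Doubling 33|33|33|33 with '|' between the halves:

33|33|33|33|33|33|33|33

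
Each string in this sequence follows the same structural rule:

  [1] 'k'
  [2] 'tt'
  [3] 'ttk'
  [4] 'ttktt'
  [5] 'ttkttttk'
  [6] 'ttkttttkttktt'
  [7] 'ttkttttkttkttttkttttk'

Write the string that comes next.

Each term (from the third on) is the previous term followed by the one before it: term 3 = tt·k = ttk.
The next term joins ttkttttkttkttttkttttk and ttkttttkttktt.

ttkttttkttkttttkttttkttkttttkttktt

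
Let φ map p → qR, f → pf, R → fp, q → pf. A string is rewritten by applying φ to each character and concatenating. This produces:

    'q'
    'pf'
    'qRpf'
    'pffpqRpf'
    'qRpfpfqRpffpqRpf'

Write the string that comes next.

φ(qRpfpfqRpffpqRpf) expands symbol-by-symbol to pf fp qR pf qR pf pf fp qR pf pf qR pf fp qR pf; joining the 16 pieces gives the next term.

pffpqRpfqRpfpffpqRpfpfqRpffpqRpf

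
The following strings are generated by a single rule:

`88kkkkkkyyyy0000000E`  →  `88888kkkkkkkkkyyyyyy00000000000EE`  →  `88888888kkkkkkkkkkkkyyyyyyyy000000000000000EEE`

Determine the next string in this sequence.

88888888888kkkkkkkkkkkkkkkyyyyyyyyyy0000000000000000000EEEE

Reading off run lengths: 8 runs 2, 5, 8; k runs 6, 9, 12; y runs 4, 6, 8; 0 runs 7, 11, 15; E runs 1, 2, 3 — each is linear in n (n = 1, 2, …).
For the next term, n = 4, so the run lengths are 11, 15, 10, 19, 4.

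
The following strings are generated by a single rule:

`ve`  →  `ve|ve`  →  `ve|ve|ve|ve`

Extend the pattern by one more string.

ve|ve|ve|ve|ve|ve|ve|ve

Every step duplicates the string with '|' between the halves.
So the next term is two copies of ve|ve|ve|ve with '|' between the halves.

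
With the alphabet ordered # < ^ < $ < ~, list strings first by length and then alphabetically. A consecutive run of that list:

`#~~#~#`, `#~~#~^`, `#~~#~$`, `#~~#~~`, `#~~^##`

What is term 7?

#~~^#$

Advancing 2 positions from #~~^## through #~~^## → #~~^#^ reaches term 7.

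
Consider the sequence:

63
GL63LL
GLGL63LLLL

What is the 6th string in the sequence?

Every step adds GL to the front and LL to the end of the previous string.
From GLGL63LLLL, 3 further steps: GLGL63LLLL → GLGLGL63LLLLLL → GLGLGLGL63LLLLLLLL → (answer).

GLGLGLGLGL63LLLLLLLLLL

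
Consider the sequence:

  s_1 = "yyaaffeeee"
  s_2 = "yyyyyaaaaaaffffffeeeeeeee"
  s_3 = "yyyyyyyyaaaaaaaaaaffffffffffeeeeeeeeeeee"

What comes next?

yyyyyyyyyyyaaaaaaaaaaaaaaffffffffffffffeeeeeeeeeeeeeeee

Term n consists of 3n-1 y's, followed by 4n-2 a's, followed by 4n-2 f's, followed by 4n e's (n = 1, 2, …).
For the next term, n = 4, so the run lengths are 11, 14, 14, 16.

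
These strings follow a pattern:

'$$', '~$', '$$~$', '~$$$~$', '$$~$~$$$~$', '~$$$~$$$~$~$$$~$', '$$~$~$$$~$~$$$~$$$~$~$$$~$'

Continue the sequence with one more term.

~$$$~$$$~$~$$$~$$$~$~$$$~$~$$$~$$$~$~$$$~$

Each term (from the third on) is the two preceding terms concatenated in order: term 3 = $$·~$ = $$~$.
The next term joins ~$$$~$$$~$~$$$~$ and $$~$~$$$~$~$$$~$$$~$~$$$~$.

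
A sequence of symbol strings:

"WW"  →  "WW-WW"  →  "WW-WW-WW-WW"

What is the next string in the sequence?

Each string is two copies of the previous one joined by '-'.
One more doubling of WW-WW-WW-WW gives the answer.

WW-WW-WW-WW-WW-WW-WW-WW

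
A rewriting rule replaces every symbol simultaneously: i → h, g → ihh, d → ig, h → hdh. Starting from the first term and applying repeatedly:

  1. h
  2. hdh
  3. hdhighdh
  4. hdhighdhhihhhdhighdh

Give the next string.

Rewriting the 20 symbols of hdhighdhhihhhdhighdh one by one yields hdh ig hdh h ihh hdh ig hdh hdh h hdh hdh hdh ig hdh h ihh hdh ig hdh; concatenated:

hdhighdhhihhhdhighdhhdhhhdhhdhhdhighdhhihhhdhighdh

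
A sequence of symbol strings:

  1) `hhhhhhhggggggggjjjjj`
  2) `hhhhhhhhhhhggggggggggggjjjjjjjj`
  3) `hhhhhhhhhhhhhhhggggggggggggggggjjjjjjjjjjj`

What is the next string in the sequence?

Reading off run lengths: h runs 7, 11, 15; g runs 8, 12, 16; j runs 5, 8, 11 — each is linear in n, where the shown terms are n = 2, 3, 4.
For the next term, n = 5, so the run lengths are 19, 20, 14.

hhhhhhhhhhhhhhhhhhhggggggggggggggggggggjjjjjjjjjjjjjj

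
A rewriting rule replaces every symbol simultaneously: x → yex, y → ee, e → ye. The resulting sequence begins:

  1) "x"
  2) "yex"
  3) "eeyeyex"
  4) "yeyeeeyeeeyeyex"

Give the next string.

Rewriting the 15 symbols of yeyeeeyeeeyeyex one by one yields ee ye ee ye ye ye ee ye ye ye ee ye ee ye yex; concatenated:

eeyeeeyeyeyeeeyeyeyeeeyeeeyeyex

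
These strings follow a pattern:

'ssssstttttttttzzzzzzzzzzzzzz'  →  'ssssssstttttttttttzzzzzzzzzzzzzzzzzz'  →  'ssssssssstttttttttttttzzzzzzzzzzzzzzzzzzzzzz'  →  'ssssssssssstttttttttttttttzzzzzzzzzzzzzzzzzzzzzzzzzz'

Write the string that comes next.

The n-th term is 2n-1 s's then 2n+3 t's then 4n+2 z's, where the shown terms are n = 3, 4, 5, 6.
Setting n = 7 gives 13, 17, 30 characters in each block.

ssssssssssssstttttttttttttttttzzzzzzzzzzzzzzzzzzzzzzzzzzzzzz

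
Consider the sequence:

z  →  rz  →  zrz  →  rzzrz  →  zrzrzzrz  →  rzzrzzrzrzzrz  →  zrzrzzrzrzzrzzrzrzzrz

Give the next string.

rzzrzzrzrzzrzzrzrzzrzrzzrzzrzrzzrz

From term 3 onward, concatenate the second-to-last term with the last: z·rz = zrz, rz·zrz = rzzrz, …
So term 8 is rzzrzzrzrzzrz·zrzrzzrzrzzrzzrzrzzrz.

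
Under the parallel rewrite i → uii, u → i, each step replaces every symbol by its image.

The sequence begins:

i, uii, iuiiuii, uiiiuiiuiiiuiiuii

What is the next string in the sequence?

φ(uiiiuiiuiiiuiiuii) expands symbol-by-symbol to i uii uii uii i uii uii i uii uii uii i uii uii i uii uii; joining the 17 pieces gives the next term.

iuiiuiiuiiiuiiuiiiuiiuiiuiiiuiiuiiiuiiuii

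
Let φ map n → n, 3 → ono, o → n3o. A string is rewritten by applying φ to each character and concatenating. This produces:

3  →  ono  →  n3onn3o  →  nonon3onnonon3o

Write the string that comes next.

Rewriting the 15 symbols of nonon3onnonon3o one by one yields n n3o n n3o n ono n3o n n n3o n n3o n ono n3o; concatenated:

nn3onn3ononon3onnn3onn3ononon3o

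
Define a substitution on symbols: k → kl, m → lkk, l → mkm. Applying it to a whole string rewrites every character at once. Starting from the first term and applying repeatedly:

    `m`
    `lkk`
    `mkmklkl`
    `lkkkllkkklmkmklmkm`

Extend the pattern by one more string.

mkmklklklmkmmkmklklklmkmlkkkllkkklmkmlkkkllkk

Replace each of the 18 characters of lkkkllkkklmkmklmkm in place — mkm kl kl kl mkm mkm kl kl kl mkm lkk kl lkk kl mkm lkk kl lkk — and concatenate.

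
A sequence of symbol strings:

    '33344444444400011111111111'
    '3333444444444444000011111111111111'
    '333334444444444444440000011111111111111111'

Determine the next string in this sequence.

33333344444444444444444400000011111111111111111111

Term n consists of n 3's, followed by 3n 4's, followed by n 0's, followed by 3n+2 1's, where the shown terms are n = 3, 4, 5.
At n = 6 the blocks have lengths 6, 18, 6, 20.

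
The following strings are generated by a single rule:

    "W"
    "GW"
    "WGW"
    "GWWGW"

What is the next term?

WGWGWWGW

This is a Fibonacci-style word recurrence s(k) = s(k−2)·s(k−1): e.g. W·GW = WGW.
The next term joins WGW and GWWGW.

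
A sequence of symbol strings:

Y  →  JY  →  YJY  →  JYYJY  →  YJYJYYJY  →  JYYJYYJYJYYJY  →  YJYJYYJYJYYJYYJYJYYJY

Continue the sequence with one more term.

JYYJYYJYJYYJYYJYJYYJYJYYJYYJYJYYJY

Each term (from the third on) is the two preceding terms concatenated in order: term 3 = Y·JY = YJY.
The next term joins JYYJYYJYJYYJY and YJYJYYJYJYYJYYJYJYYJY.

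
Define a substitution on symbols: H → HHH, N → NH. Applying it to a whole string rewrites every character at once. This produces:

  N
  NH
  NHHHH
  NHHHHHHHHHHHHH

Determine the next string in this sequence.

NHHHHHHHHHHHHHHHHHHHHHHHHHHHHHHHHHHHHHHHH

Applying the rule to each of the 14 symbols of NHHHHHHHHHHHHH gives the pieces NH HHH HHH HHH HHH HHH HHH HHH HHH HHH HHH HHH HHH HHH, which concatenate to the answer.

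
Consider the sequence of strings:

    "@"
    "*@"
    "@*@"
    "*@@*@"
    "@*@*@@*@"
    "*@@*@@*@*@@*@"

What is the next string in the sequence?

From term 3 onward, concatenate the second-to-last term with the last: @·*@ = @*@, *@·@*@ = *@@*@, …
Continuing: @*@*@@*@ · *@@*@@*@*@@*@ gives term 7.

@*@*@@*@*@@*@@*@*@@*@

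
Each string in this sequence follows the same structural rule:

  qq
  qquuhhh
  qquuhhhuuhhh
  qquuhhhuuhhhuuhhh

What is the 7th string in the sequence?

qquuhhhuuhhhuuhhhuuhhhuuhhhuuhhh

Each term is the previous one with uuhhh appended.
From qquuhhhuuhhhuuhhh, 3 further steps: qquuhhhuuhhhuuhhh → qquuhhhuuhhhuuhhhuuhhh → qquuhhhuuhhhuuhhhuuhhhuuhhh → (answer).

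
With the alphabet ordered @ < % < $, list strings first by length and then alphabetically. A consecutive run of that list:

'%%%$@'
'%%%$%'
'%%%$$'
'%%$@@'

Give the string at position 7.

%%$%@

Stepping forward 3 times from %%$@@: %%$@@ → %%$@% → %%$@$, then the target.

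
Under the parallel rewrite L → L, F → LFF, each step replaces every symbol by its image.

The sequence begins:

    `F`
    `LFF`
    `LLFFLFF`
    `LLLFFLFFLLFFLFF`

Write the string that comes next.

Applying the rule to each of the 15 symbols of LLLFFLFFLLFFLFF gives the pieces L L L LFF LFF L LFF LFF L L LFF LFF L LFF LFF, which concatenate to the answer.

LLLLFFLFFLLFFLFFLLLFFLFFLLFFLFF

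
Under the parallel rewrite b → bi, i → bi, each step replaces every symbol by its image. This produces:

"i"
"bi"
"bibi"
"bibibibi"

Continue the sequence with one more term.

Apply φ to bibibibi symbol by symbol: b→bi, i→bi, b→bi, i→bi, b→bi, i→bi, b→bi, i→bi; joined: bi bi bi bi bi bi bi bi.

bibibibibibibibi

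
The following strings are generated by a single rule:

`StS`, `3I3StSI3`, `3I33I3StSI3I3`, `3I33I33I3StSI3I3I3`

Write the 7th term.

Each term wraps the previous one in 3I3 on the left and I3 on the right.
From 3I33I33I3StSI3I3I3, 3 further steps: 3I33I33I3StSI3I3I3 → 3I33I33I33I3StSI3I3I3I3 → 3I33I33I33I33I3StSI3I3I3I3I3 → (answer).

3I33I33I33I33I33I3StSI3I3I3I3I3I3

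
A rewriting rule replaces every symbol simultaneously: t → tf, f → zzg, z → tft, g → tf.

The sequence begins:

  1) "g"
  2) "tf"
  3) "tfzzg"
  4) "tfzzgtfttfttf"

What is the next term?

Replace each of the 13 characters of tfzzgtfttfttf in place — tf zzg tft tft tf tf zzg tf tf zzg tf tf zzg — and concatenate.

tfzzgtfttfttftfzzgtftfzzgtftfzzg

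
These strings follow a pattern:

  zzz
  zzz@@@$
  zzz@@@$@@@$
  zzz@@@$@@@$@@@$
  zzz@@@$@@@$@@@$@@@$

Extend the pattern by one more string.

zzz@@@$@@@$@@@$@@@$@@@$

The strings grow by a fixed suffix @@@$ each time.
So the next term is zzz@@@$@@@$@@@$@@@$·@@@$.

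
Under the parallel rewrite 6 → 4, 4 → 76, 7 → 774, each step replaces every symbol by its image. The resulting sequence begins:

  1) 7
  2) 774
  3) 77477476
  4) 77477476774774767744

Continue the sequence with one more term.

Replace each of the 20 characters of 77477476774774767744 in place — 774 774 76 774 774 76 774 4 774 774 76 774 774 76 774 4 774 774 76 76 — and concatenate.

77477476774774767744774774767747747677447747747676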